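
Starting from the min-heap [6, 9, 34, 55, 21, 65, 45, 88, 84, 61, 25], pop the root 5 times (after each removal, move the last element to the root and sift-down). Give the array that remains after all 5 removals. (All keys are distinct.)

[45, 55, 65, 84, 61, 88]

extract-min #1 returns 6:
  remove root 6; move last element 25 to root → [25, 9, 34, 55, 21, 65, 45, 88, 84, 61]
  25 vs smaller child 9 at index 1, swap → [9, 25, 34, 55, 21, 65, 45, 88, 84, 61]
  25 vs smaller child 21 at index 4, swap → [9, 21, 34, 55, 25, 65, 45, 88, 84, 61]
extract-min #2 returns 9:
  remove root 9; move last element 61 to root → [61, 21, 34, 55, 25, 65, 45, 88, 84]
  61 vs smaller child 21 at index 1, swap → [21, 61, 34, 55, 25, 65, 45, 88, 84]
  61 vs smaller child 25 at index 4, swap → [21, 25, 34, 55, 61, 65, 45, 88, 84]
extract-min #3 returns 21:
  remove root 21; move last element 84 to root → [84, 25, 34, 55, 61, 65, 45, 88]
  84 vs smaller child 25 at index 1, swap → [25, 84, 34, 55, 61, 65, 45, 88]
  84 vs smaller child 55 at index 3, swap → [25, 55, 34, 84, 61, 65, 45, 88]
extract-min #4 returns 25:
  remove root 25; move last element 88 to root → [88, 55, 34, 84, 61, 65, 45]
  88 vs smaller child 34 at index 2, swap → [34, 55, 88, 84, 61, 65, 45]
  88 vs smaller child 45 at index 6, swap → [34, 55, 45, 84, 61, 65, 88]
extract-min #5 returns 34:
  remove root 34; move last element 88 to root → [88, 55, 45, 84, 61, 65]
  88 vs smaller child 45 at index 2, swap → [45, 55, 88, 84, 61, 65]
  88 vs only child 65 at index 5, swap → [45, 55, 65, 84, 61, 88]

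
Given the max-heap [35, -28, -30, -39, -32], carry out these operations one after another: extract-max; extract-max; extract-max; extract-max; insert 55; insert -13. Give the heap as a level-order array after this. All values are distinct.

[55, -39, -13]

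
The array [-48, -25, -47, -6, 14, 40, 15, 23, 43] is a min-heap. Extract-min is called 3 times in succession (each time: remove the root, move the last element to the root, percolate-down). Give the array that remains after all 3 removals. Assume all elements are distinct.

extract-min #1 returns -48:
  remove root -48; move last element 43 to root → [43, -25, -47, -6, 14, 40, 15, 23]
  43 vs smaller child -47 at index 2, swap → [-47, -25, 43, -6, 14, 40, 15, 23]
  43 vs smaller child 15 at index 6, swap → [-47, -25, 15, -6, 14, 40, 43, 23]
extract-min #2 returns -47:
  remove root -47; move last element 23 to root → [23, -25, 15, -6, 14, 40, 43]
  23 vs smaller child -25 at index 1, swap → [-25, 23, 15, -6, 14, 40, 43]
  23 vs smaller child -6 at index 3, swap → [-25, -6, 15, 23, 14, 40, 43]
extract-min #3 returns -25:
  remove root -25; move last element 43 to root → [43, -6, 15, 23, 14, 40]
  43 vs smaller child -6 at index 1, swap → [-6, 43, 15, 23, 14, 40]
  43 vs smaller child 14 at index 4, swap → [-6, 14, 15, 23, 43, 40]

[-6, 14, 15, 23, 43, 40]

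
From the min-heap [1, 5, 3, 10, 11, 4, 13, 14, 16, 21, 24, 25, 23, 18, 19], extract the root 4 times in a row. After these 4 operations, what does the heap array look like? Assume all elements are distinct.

[10, 11, 13, 14, 21, 19, 18, 23, 16, 25, 24]

extract-min #1 returns 1:
  remove root 1; move last element 19 to root → [19, 5, 3, 10, 11, 4, 13, 14, 16, 21, 24, 25, 23, 18]
  19 vs smaller child 3 at index 2, swap → [3, 5, 19, 10, 11, 4, 13, 14, 16, 21, 24, 25, 23, 18]
  19 vs smaller child 4 at index 5, swap → [3, 5, 4, 10, 11, 19, 13, 14, 16, 21, 24, 25, 23, 18]
extract-min #2 returns 3:
  remove root 3; move last element 18 to root → [18, 5, 4, 10, 11, 19, 13, 14, 16, 21, 24, 25, 23]
  18 vs smaller child 4 at index 2, swap → [4, 5, 18, 10, 11, 19, 13, 14, 16, 21, 24, 25, 23]
  18 vs smaller child 13 at index 6, swap → [4, 5, 13, 10, 11, 19, 18, 14, 16, 21, 24, 25, 23]
extract-min #3 returns 4:
  remove root 4; move last element 23 to root → [23, 5, 13, 10, 11, 19, 18, 14, 16, 21, 24, 25]
  23 vs smaller child 5 at index 1, swap → [5, 23, 13, 10, 11, 19, 18, 14, 16, 21, 24, 25]
  23 vs smaller child 10 at index 3, swap → [5, 10, 13, 23, 11, 19, 18, 14, 16, 21, 24, 25]
  23 vs smaller child 14 at index 7, swap → [5, 10, 13, 14, 11, 19, 18, 23, 16, 21, 24, 25]
extract-min #4 returns 5:
  remove root 5; move last element 25 to root → [25, 10, 13, 14, 11, 19, 18, 23, 16, 21, 24]
  25 vs smaller child 10 at index 1, swap → [10, 25, 13, 14, 11, 19, 18, 23, 16, 21, 24]
  25 vs smaller child 11 at index 4, swap → [10, 11, 13, 14, 25, 19, 18, 23, 16, 21, 24]
  25 vs smaller child 21 at index 9, swap → [10, 11, 13, 14, 21, 19, 18, 23, 16, 25, 24]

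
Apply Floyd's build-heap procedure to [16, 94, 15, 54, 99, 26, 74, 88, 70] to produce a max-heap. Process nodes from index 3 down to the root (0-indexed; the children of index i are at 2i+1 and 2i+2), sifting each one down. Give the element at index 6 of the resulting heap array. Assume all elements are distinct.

15

sift down from index 3:
  54 vs larger child 88 at index 7, swap → [16, 94, 15, 88, 99, 26, 74, 54, 70]
sift down from index 2:
  15 vs larger child 74 at index 6, swap → [16, 94, 74, 88, 99, 26, 15, 54, 70]
sift down from index 1:
  94 vs larger child 99 at index 4, swap → [16, 99, 74, 88, 94, 26, 15, 54, 70]
sift down from index 0:
  16 vs larger child 99 at index 1, swap → [99, 16, 74, 88, 94, 26, 15, 54, 70]
  16 vs larger child 94 at index 4, swap → [99, 94, 74, 88, 16, 26, 15, 54, 70]
resulting array: [99, 94, 74, 88, 16, 26, 15, 54, 70]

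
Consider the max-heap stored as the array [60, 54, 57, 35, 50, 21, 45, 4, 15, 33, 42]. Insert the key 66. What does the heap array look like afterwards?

[66, 54, 60, 35, 50, 57, 45, 4, 15, 33, 42, 21]

append 66 at index 11 → [60, 54, 57, 35, 50, 21, 45, 4, 15, 33, 42, 66]
66 > parent 21 at index 5, swap → [60, 54, 57, 35, 50, 66, 45, 4, 15, 33, 42, 21]
66 > parent 57 at index 2, swap → [60, 54, 66, 35, 50, 57, 45, 4, 15, 33, 42, 21]
66 > parent 60 at index 0, swap → [66, 54, 60, 35, 50, 57, 45, 4, 15, 33, 42, 21]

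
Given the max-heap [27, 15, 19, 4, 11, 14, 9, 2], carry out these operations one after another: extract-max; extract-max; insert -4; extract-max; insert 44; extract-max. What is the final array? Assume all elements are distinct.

[14, 11, 2, 4, 9, -4]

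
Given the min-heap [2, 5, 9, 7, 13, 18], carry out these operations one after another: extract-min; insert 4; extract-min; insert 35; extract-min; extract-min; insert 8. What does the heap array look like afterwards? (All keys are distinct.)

[8, 9, 35, 18, 13]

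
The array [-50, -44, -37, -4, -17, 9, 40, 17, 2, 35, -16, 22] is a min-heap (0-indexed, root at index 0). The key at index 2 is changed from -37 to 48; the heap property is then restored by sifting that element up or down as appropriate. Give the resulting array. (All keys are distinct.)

[-50, -44, 9, -4, -17, 22, 40, 17, 2, 35, -16, 48]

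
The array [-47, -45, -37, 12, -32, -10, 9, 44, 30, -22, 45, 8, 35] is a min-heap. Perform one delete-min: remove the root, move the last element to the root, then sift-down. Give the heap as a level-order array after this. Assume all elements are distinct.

[-45, -32, -37, 12, -22, -10, 9, 44, 30, 35, 45, 8]

remove root -47; move last element 35 to root → [35, -45, -37, 12, -32, -10, 9, 44, 30, -22, 45, 8]
35 vs smaller child -45 at index 1, swap → [-45, 35, -37, 12, -32, -10, 9, 44, 30, -22, 45, 8]
35 vs smaller child -32 at index 4, swap → [-45, -32, -37, 12, 35, -10, 9, 44, 30, -22, 45, 8]
35 vs smaller child -22 at index 9, swap → [-45, -32, -37, 12, -22, -10, 9, 44, 30, 35, 45, 8]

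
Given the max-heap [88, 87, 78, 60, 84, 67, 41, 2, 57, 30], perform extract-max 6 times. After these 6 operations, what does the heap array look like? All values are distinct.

[57, 30, 41, 2]

extract-max #1 returns 88:
  remove root 88; move last element 30 to root → [30, 87, 78, 60, 84, 67, 41, 2, 57]
  30 vs larger child 87 at index 1, swap → [87, 30, 78, 60, 84, 67, 41, 2, 57]
  30 vs larger child 84 at index 4, swap → [87, 84, 78, 60, 30, 67, 41, 2, 57]
extract-max #2 returns 87:
  remove root 87; move last element 57 to root → [57, 84, 78, 60, 30, 67, 41, 2]
  57 vs larger child 84 at index 1, swap → [84, 57, 78, 60, 30, 67, 41, 2]
  57 vs larger child 60 at index 3, swap → [84, 60, 78, 57, 30, 67, 41, 2]
extract-max #3 returns 84:
  remove root 84; move last element 2 to root → [2, 60, 78, 57, 30, 67, 41]
  2 vs larger child 78 at index 2, swap → [78, 60, 2, 57, 30, 67, 41]
  2 vs larger child 67 at index 5, swap → [78, 60, 67, 57, 30, 2, 41]
extract-max #4 returns 78:
  remove root 78; move last element 41 to root → [41, 60, 67, 57, 30, 2]
  41 vs larger child 67 at index 2, swap → [67, 60, 41, 57, 30, 2]
extract-max #5 returns 67:
  remove root 67; move last element 2 to root → [2, 60, 41, 57, 30]
  2 vs larger child 60 at index 1, swap → [60, 2, 41, 57, 30]
  2 vs larger child 57 at index 3, swap → [60, 57, 41, 2, 30]
extract-max #6 returns 60:
  remove root 60; move last element 30 to root → [30, 57, 41, 2]
  30 vs larger child 57 at index 1, swap → [57, 30, 41, 2]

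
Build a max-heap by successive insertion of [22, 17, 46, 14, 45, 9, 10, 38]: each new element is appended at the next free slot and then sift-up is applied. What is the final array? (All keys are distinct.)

Insert 22:
  append 22 at index 0 → [22] (no swap needed)
Insert 17:
  append 17 at index 1 → [22, 17] (no swap needed)
Insert 46:
  append 46 at index 2 → [22, 17, 46]
  46 > parent 22 at index 0, swap → [46, 17, 22]
Insert 14:
  append 14 at index 3 → [46, 17, 22, 14] (no swap needed)
Insert 45:
  append 45 at index 4 → [46, 17, 22, 14, 45]
  45 > parent 17 at index 1, swap → [46, 45, 22, 14, 17]
Insert 9:
  append 9 at index 5 → [46, 45, 22, 14, 17, 9] (no swap needed)
Insert 10:
  append 10 at index 6 → [46, 45, 22, 14, 17, 9, 10] (no swap needed)
Insert 38:
  append 38 at index 7 → [46, 45, 22, 14, 17, 9, 10, 38]
  38 > parent 14 at index 3, swap → [46, 45, 22, 38, 17, 9, 10, 14]

[46, 45, 22, 38, 17, 9, 10, 14]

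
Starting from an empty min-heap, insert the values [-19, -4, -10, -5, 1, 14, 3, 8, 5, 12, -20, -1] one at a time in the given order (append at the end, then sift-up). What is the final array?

Insert -19:
  append -19 at index 0 → [-19] (no swap needed)
Insert -4:
  append -4 at index 1 → [-19, -4] (no swap needed)
Insert -10:
  append -10 at index 2 → [-19, -4, -10] (no swap needed)
Insert -5:
  append -5 at index 3 → [-19, -4, -10, -5]
  -5 < parent -4 at index 1, swap → [-19, -5, -10, -4]
Insert 1:
  append 1 at index 4 → [-19, -5, -10, -4, 1] (no swap needed)
Insert 14:
  append 14 at index 5 → [-19, -5, -10, -4, 1, 14] (no swap needed)
Insert 3:
  append 3 at index 6 → [-19, -5, -10, -4, 1, 14, 3] (no swap needed)
Insert 8:
  append 8 at index 7 → [-19, -5, -10, -4, 1, 14, 3, 8] (no swap needed)
Insert 5:
  append 5 at index 8 → [-19, -5, -10, -4, 1, 14, 3, 8, 5] (no swap needed)
Insert 12:
  append 12 at index 9 → [-19, -5, -10, -4, 1, 14, 3, 8, 5, 12] (no swap needed)
Insert -20:
  append -20 at index 10 → [-19, -5, -10, -4, 1, 14, 3, 8, 5, 12, -20]
  -20 < parent 1 at index 4, swap → [-19, -5, -10, -4, -20, 14, 3, 8, 5, 12, 1]
  -20 < parent -5 at index 1, swap → [-19, -20, -10, -4, -5, 14, 3, 8, 5, 12, 1]
  -20 < parent -19 at index 0, swap → [-20, -19, -10, -4, -5, 14, 3, 8, 5, 12, 1]
Insert -1:
  append -1 at index 11 → [-20, -19, -10, -4, -5, 14, 3, 8, 5, 12, 1, -1]
  -1 < parent 14 at index 5, swap → [-20, -19, -10, -4, -5, -1, 3, 8, 5, 12, 1, 14]

[-20, -19, -10, -4, -5, -1, 3, 8, 5, 12, 1, 14]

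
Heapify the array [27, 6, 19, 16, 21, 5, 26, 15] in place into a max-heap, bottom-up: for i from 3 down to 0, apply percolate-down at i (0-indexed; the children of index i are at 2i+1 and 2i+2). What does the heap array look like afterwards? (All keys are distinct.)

sift down from index 3: already satisfies heap property
sift down from index 2:
  19 vs larger child 26 at index 6, swap → [27, 6, 26, 16, 21, 5, 19, 15]
sift down from index 1:
  6 vs larger child 21 at index 4, swap → [27, 21, 26, 16, 6, 5, 19, 15]
sift down from index 0: already satisfies heap property

[27, 21, 26, 16, 6, 5, 19, 15]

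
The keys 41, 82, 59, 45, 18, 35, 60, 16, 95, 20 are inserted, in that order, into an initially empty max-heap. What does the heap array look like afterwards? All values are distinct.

[95, 82, 60, 45, 20, 35, 59, 16, 41, 18]

Insert 41:
  append 41 at index 0 → [41] (no swap needed)
Insert 82:
  append 82 at index 1 → [41, 82]
  82 > parent 41 at index 0, swap → [82, 41]
Insert 59:
  append 59 at index 2 → [82, 41, 59] (no swap needed)
Insert 45:
  append 45 at index 3 → [82, 41, 59, 45]
  45 > parent 41 at index 1, swap → [82, 45, 59, 41]
Insert 18:
  append 18 at index 4 → [82, 45, 59, 41, 18] (no swap needed)
Insert 35:
  append 35 at index 5 → [82, 45, 59, 41, 18, 35] (no swap needed)
Insert 60:
  append 60 at index 6 → [82, 45, 59, 41, 18, 35, 60]
  60 > parent 59 at index 2, swap → [82, 45, 60, 41, 18, 35, 59]
Insert 16:
  append 16 at index 7 → [82, 45, 60, 41, 18, 35, 59, 16] (no swap needed)
Insert 95:
  append 95 at index 8 → [82, 45, 60, 41, 18, 35, 59, 16, 95]
  95 > parent 41 at index 3, swap → [82, 45, 60, 95, 18, 35, 59, 16, 41]
  95 > parent 45 at index 1, swap → [82, 95, 60, 45, 18, 35, 59, 16, 41]
  95 > parent 82 at index 0, swap → [95, 82, 60, 45, 18, 35, 59, 16, 41]
Insert 20:
  append 20 at index 9 → [95, 82, 60, 45, 18, 35, 59, 16, 41, 20]
  20 > parent 18 at index 4, swap → [95, 82, 60, 45, 20, 35, 59, 16, 41, 18]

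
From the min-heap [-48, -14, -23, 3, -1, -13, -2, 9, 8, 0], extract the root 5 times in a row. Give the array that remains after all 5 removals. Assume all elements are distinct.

extract-min #1 returns -48:
  remove root -48; move last element 0 to root → [0, -14, -23, 3, -1, -13, -2, 9, 8]
  0 vs smaller child -23 at index 2, swap → [-23, -14, 0, 3, -1, -13, -2, 9, 8]
  0 vs smaller child -13 at index 5, swap → [-23, -14, -13, 3, -1, 0, -2, 9, 8]
extract-min #2 returns -23:
  remove root -23; move last element 8 to root → [8, -14, -13, 3, -1, 0, -2, 9]
  8 vs smaller child -14 at index 1, swap → [-14, 8, -13, 3, -1, 0, -2, 9]
  8 vs smaller child -1 at index 4, swap → [-14, -1, -13, 3, 8, 0, -2, 9]
extract-min #3 returns -14:
  remove root -14; move last element 9 to root → [9, -1, -13, 3, 8, 0, -2]
  9 vs smaller child -13 at index 2, swap → [-13, -1, 9, 3, 8, 0, -2]
  9 vs smaller child -2 at index 6, swap → [-13, -1, -2, 3, 8, 0, 9]
extract-min #4 returns -13:
  remove root -13; move last element 9 to root → [9, -1, -2, 3, 8, 0]
  9 vs smaller child -2 at index 2, swap → [-2, -1, 9, 3, 8, 0]
  9 vs only child 0 at index 5, swap → [-2, -1, 0, 3, 8, 9]
extract-min #5 returns -2:
  remove root -2; move last element 9 to root → [9, -1, 0, 3, 8]
  9 vs smaller child -1 at index 1, swap → [-1, 9, 0, 3, 8]
  9 vs smaller child 3 at index 3, swap → [-1, 3, 0, 9, 8]

[-1, 3, 0, 9, 8]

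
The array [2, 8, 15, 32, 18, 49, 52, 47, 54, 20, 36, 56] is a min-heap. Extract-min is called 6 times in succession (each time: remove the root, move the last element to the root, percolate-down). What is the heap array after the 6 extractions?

extract-min #1 returns 2:
  remove root 2; move last element 56 to root → [56, 8, 15, 32, 18, 49, 52, 47, 54, 20, 36]
  56 vs smaller child 8 at index 1, swap → [8, 56, 15, 32, 18, 49, 52, 47, 54, 20, 36]
  56 vs smaller child 18 at index 4, swap → [8, 18, 15, 32, 56, 49, 52, 47, 54, 20, 36]
  56 vs smaller child 20 at index 9, swap → [8, 18, 15, 32, 20, 49, 52, 47, 54, 56, 36]
extract-min #2 returns 8:
  remove root 8; move last element 36 to root → [36, 18, 15, 32, 20, 49, 52, 47, 54, 56]
  36 vs smaller child 15 at index 2, swap → [15, 18, 36, 32, 20, 49, 52, 47, 54, 56]
extract-min #3 returns 15:
  remove root 15; move last element 56 to root → [56, 18, 36, 32, 20, 49, 52, 47, 54]
  56 vs smaller child 18 at index 1, swap → [18, 56, 36, 32, 20, 49, 52, 47, 54]
  56 vs smaller child 20 at index 4, swap → [18, 20, 36, 32, 56, 49, 52, 47, 54]
extract-min #4 returns 18:
  remove root 18; move last element 54 to root → [54, 20, 36, 32, 56, 49, 52, 47]
  54 vs smaller child 20 at index 1, swap → [20, 54, 36, 32, 56, 49, 52, 47]
  54 vs smaller child 32 at index 3, swap → [20, 32, 36, 54, 56, 49, 52, 47]
  54 vs only child 47 at index 7, swap → [20, 32, 36, 47, 56, 49, 52, 54]
extract-min #5 returns 20:
  remove root 20; move last element 54 to root → [54, 32, 36, 47, 56, 49, 52]
  54 vs smaller child 32 at index 1, swap → [32, 54, 36, 47, 56, 49, 52]
  54 vs smaller child 47 at index 3, swap → [32, 47, 36, 54, 56, 49, 52]
extract-min #6 returns 32:
  remove root 32; move last element 52 to root → [52, 47, 36, 54, 56, 49]
  52 vs smaller child 36 at index 2, swap → [36, 47, 52, 54, 56, 49]
  52 vs only child 49 at index 5, swap → [36, 47, 49, 54, 56, 52]

[36, 47, 49, 54, 56, 52]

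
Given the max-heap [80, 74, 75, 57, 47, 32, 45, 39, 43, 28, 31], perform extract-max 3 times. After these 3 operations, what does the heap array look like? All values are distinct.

[57, 47, 45, 43, 28, 32, 31, 39]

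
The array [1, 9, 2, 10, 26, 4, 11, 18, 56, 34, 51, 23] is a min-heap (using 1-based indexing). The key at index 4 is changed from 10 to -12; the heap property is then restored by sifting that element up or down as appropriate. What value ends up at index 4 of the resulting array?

9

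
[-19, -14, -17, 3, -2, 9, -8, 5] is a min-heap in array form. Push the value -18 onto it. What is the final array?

append -18 at index 8 → [-19, -14, -17, 3, -2, 9, -8, 5, -18]
-18 < parent 3 at index 3, swap → [-19, -14, -17, -18, -2, 9, -8, 5, 3]
-18 < parent -14 at index 1, swap → [-19, -18, -17, -14, -2, 9, -8, 5, 3]

[-19, -18, -17, -14, -2, 9, -8, 5, 3]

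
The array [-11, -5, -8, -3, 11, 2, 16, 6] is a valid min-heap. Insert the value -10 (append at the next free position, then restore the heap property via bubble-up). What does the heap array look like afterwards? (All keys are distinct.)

append -10 at index 8 → [-11, -5, -8, -3, 11, 2, 16, 6, -10]
-10 < parent -3 at index 3, swap → [-11, -5, -8, -10, 11, 2, 16, 6, -3]
-10 < parent -5 at index 1, swap → [-11, -10, -8, -5, 11, 2, 16, 6, -3]

[-11, -10, -8, -5, 11, 2, 16, 6, -3]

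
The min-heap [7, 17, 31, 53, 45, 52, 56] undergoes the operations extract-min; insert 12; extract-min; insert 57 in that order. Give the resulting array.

[17, 45, 31, 53, 56, 52, 57]

extract-min → returns 7:
  remove root 7; move last element 56 to root → [56, 17, 31, 53, 45, 52]
  56 vs smaller child 17 at index 1, swap → [17, 56, 31, 53, 45, 52]
  56 vs smaller child 45 at index 4, swap → [17, 45, 31, 53, 56, 52]
insert 12:
  append 12 at index 6 → [17, 45, 31, 53, 56, 52, 12]
  12 < parent 31 at index 2, swap → [17, 45, 12, 53, 56, 52, 31]
  12 < parent 17 at index 0, swap → [12, 45, 17, 53, 56, 52, 31]
extract-min → returns 12:
  remove root 12; move last element 31 to root → [31, 45, 17, 53, 56, 52]
  31 vs smaller child 17 at index 2, swap → [17, 45, 31, 53, 56, 52]
insert 57:
  append 57 at index 6 → [17, 45, 31, 53, 56, 52, 57] (no swap needed)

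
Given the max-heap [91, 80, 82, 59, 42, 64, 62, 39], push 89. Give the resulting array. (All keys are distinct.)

append 89 at index 8 → [91, 80, 82, 59, 42, 64, 62, 39, 89]
89 > parent 59 at index 3, swap → [91, 80, 82, 89, 42, 64, 62, 39, 59]
89 > parent 80 at index 1, swap → [91, 89, 82, 80, 42, 64, 62, 39, 59]

[91, 89, 82, 80, 42, 64, 62, 39, 59]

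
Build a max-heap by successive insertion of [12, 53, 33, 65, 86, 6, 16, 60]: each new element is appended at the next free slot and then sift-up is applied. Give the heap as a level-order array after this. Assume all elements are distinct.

[86, 65, 33, 60, 53, 6, 16, 12]

Insert 12:
  append 12 at index 0 → [12] (no swap needed)
Insert 53:
  append 53 at index 1 → [12, 53]
  53 > parent 12 at index 0, swap → [53, 12]
Insert 33:
  append 33 at index 2 → [53, 12, 33] (no swap needed)
Insert 65:
  append 65 at index 3 → [53, 12, 33, 65]
  65 > parent 12 at index 1, swap → [53, 65, 33, 12]
  65 > parent 53 at index 0, swap → [65, 53, 33, 12]
Insert 86:
  append 86 at index 4 → [65, 53, 33, 12, 86]
  86 > parent 53 at index 1, swap → [65, 86, 33, 12, 53]
  86 > parent 65 at index 0, swap → [86, 65, 33, 12, 53]
Insert 6:
  append 6 at index 5 → [86, 65, 33, 12, 53, 6] (no swap needed)
Insert 16:
  append 16 at index 6 → [86, 65, 33, 12, 53, 6, 16] (no swap needed)
Insert 60:
  append 60 at index 7 → [86, 65, 33, 12, 53, 6, 16, 60]
  60 > parent 12 at index 3, swap → [86, 65, 33, 60, 53, 6, 16, 12]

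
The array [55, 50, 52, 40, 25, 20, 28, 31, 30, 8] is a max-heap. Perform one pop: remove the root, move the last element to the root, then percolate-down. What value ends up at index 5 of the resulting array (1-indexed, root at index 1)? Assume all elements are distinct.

remove root 55; move last element 8 to root → [8, 50, 52, 40, 25, 20, 28, 31, 30]
8 vs larger child 52 at index 3, swap → [52, 50, 8, 40, 25, 20, 28, 31, 30]
8 vs larger child 28 at index 7, swap → [52, 50, 28, 40, 25, 20, 8, 31, 30]
resulting array: [52, 50, 28, 40, 25, 20, 8, 31, 30]

25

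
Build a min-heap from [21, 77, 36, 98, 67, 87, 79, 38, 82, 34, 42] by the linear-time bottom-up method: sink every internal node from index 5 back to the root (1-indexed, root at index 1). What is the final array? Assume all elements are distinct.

[21, 34, 36, 38, 42, 87, 79, 98, 82, 67, 77]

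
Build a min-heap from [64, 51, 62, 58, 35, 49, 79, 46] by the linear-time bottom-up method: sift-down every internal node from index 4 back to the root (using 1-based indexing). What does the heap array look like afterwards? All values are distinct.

sift down from index 4:
  58 vs only child 46 at index 8, swap → [64, 51, 62, 46, 35, 49, 79, 58]
sift down from index 3:
  62 vs smaller child 49 at index 6, swap → [64, 51, 49, 46, 35, 62, 79, 58]
sift down from index 2:
  51 vs smaller child 35 at index 5, swap → [64, 35, 49, 46, 51, 62, 79, 58]
sift down from index 1:
  64 vs smaller child 35 at index 2, swap → [35, 64, 49, 46, 51, 62, 79, 58]
  64 vs smaller child 46 at index 4, swap → [35, 46, 49, 64, 51, 62, 79, 58]
  64 vs only child 58 at index 8, swap → [35, 46, 49, 58, 51, 62, 79, 64]

[35, 46, 49, 58, 51, 62, 79, 64]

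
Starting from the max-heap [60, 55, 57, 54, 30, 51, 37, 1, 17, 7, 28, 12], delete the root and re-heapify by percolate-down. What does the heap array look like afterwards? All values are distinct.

[57, 55, 51, 54, 30, 12, 37, 1, 17, 7, 28]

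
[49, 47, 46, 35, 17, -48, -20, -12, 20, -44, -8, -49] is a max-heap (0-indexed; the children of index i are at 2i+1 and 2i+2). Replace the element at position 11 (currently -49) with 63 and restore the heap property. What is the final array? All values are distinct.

[63, 47, 49, 35, 17, 46, -20, -12, 20, -44, -8, -48]

set index 11 from -49 to 63 → [49, 47, 46, 35, 17, -48, -20, -12, 20, -44, -8, 63]
63 > parent -48 at index 5, swap → [49, 47, 46, 35, 17, 63, -20, -12, 20, -44, -8, -48]
63 > parent 46 at index 2, swap → [49, 47, 63, 35, 17, 46, -20, -12, 20, -44, -8, -48]
63 > parent 49 at index 0, swap → [63, 47, 49, 35, 17, 46, -20, -12, 20, -44, -8, -48]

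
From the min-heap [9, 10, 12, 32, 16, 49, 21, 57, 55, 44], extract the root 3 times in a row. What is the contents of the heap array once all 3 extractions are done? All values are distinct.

extract-min #1 returns 9:
  remove root 9; move last element 44 to root → [44, 10, 12, 32, 16, 49, 21, 57, 55]
  44 vs smaller child 10 at index 1, swap → [10, 44, 12, 32, 16, 49, 21, 57, 55]
  44 vs smaller child 16 at index 4, swap → [10, 16, 12, 32, 44, 49, 21, 57, 55]
extract-min #2 returns 10:
  remove root 10; move last element 55 to root → [55, 16, 12, 32, 44, 49, 21, 57]
  55 vs smaller child 12 at index 2, swap → [12, 16, 55, 32, 44, 49, 21, 57]
  55 vs smaller child 21 at index 6, swap → [12, 16, 21, 32, 44, 49, 55, 57]
extract-min #3 returns 12:
  remove root 12; move last element 57 to root → [57, 16, 21, 32, 44, 49, 55]
  57 vs smaller child 16 at index 1, swap → [16, 57, 21, 32, 44, 49, 55]
  57 vs smaller child 32 at index 3, swap → [16, 32, 21, 57, 44, 49, 55]

[16, 32, 21, 57, 44, 49, 55]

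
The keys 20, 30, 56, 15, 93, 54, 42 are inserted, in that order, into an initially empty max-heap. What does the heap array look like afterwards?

Insert 20:
  append 20 at index 0 → [20] (no swap needed)
Insert 30:
  append 30 at index 1 → [20, 30]
  30 > parent 20 at index 0, swap → [30, 20]
Insert 56:
  append 56 at index 2 → [30, 20, 56]
  56 > parent 30 at index 0, swap → [56, 20, 30]
Insert 15:
  append 15 at index 3 → [56, 20, 30, 15] (no swap needed)
Insert 93:
  append 93 at index 4 → [56, 20, 30, 15, 93]
  93 > parent 20 at index 1, swap → [56, 93, 30, 15, 20]
  93 > parent 56 at index 0, swap → [93, 56, 30, 15, 20]
Insert 54:
  append 54 at index 5 → [93, 56, 30, 15, 20, 54]
  54 > parent 30 at index 2, swap → [93, 56, 54, 15, 20, 30]
Insert 42:
  append 42 at index 6 → [93, 56, 54, 15, 20, 30, 42] (no swap needed)

[93, 56, 54, 15, 20, 30, 42]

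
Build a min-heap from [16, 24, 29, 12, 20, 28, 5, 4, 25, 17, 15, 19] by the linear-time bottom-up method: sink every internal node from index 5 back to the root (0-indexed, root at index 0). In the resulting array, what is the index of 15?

4

sift down from index 5:
  28 vs only child 19 at index 11, swap → [16, 24, 29, 12, 20, 19, 5, 4, 25, 17, 15, 28]
sift down from index 4:
  20 vs smaller child 15 at index 10, swap → [16, 24, 29, 12, 15, 19, 5, 4, 25, 17, 20, 28]
sift down from index 3:
  12 vs smaller child 4 at index 7, swap → [16, 24, 29, 4, 15, 19, 5, 12, 25, 17, 20, 28]
sift down from index 2:
  29 vs smaller child 5 at index 6, swap → [16, 24, 5, 4, 15, 19, 29, 12, 25, 17, 20, 28]
sift down from index 1:
  24 vs smaller child 4 at index 3, swap → [16, 4, 5, 24, 15, 19, 29, 12, 25, 17, 20, 28]
  24 vs smaller child 12 at index 7, swap → [16, 4, 5, 12, 15, 19, 29, 24, 25, 17, 20, 28]
sift down from index 0:
  16 vs smaller child 4 at index 1, swap → [4, 16, 5, 12, 15, 19, 29, 24, 25, 17, 20, 28]
  16 vs smaller child 12 at index 3, swap → [4, 12, 5, 16, 15, 19, 29, 24, 25, 17, 20, 28]
resulting array: [4, 12, 5, 16, 15, 19, 29, 24, 25, 17, 20, 28]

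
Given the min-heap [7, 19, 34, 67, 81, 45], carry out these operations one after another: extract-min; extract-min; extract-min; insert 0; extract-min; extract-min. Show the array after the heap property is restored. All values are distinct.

extract-min → returns 7:
  remove root 7; move last element 45 to root → [45, 19, 34, 67, 81]
  45 vs smaller child 19 at index 1, swap → [19, 45, 34, 67, 81]
extract-min → returns 19:
  remove root 19; move last element 81 to root → [81, 45, 34, 67]
  81 vs smaller child 34 at index 2, swap → [34, 45, 81, 67]
extract-min → returns 34:
  remove root 34; move last element 67 to root → [67, 45, 81]
  67 vs smaller child 45 at index 1, swap → [45, 67, 81]
insert 0:
  append 0 at index 3 → [45, 67, 81, 0]
  0 < parent 67 at index 1, swap → [45, 0, 81, 67]
  0 < parent 45 at index 0, swap → [0, 45, 81, 67]
extract-min → returns 0:
  remove root 0; move last element 67 to root → [67, 45, 81]
  67 vs smaller child 45 at index 1, swap → [45, 67, 81]
extract-min → returns 45:
  remove root 45; move last element 81 to root → [81, 67]
  81 vs only child 67 at index 1, swap → [67, 81]

[67, 81]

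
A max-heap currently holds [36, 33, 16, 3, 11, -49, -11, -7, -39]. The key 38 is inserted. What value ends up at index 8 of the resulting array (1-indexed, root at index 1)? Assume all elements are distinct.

-7

append 38 at index 10 → [36, 33, 16, 3, 11, -49, -11, -7, -39, 38]
38 > parent 11 at index 5, swap → [36, 33, 16, 3, 38, -49, -11, -7, -39, 11]
38 > parent 33 at index 2, swap → [36, 38, 16, 3, 33, -49, -11, -7, -39, 11]
38 > parent 36 at index 1, swap → [38, 36, 16, 3, 33, -49, -11, -7, -39, 11]
resulting array: [38, 36, 16, 3, 33, -49, -11, -7, -39, 11]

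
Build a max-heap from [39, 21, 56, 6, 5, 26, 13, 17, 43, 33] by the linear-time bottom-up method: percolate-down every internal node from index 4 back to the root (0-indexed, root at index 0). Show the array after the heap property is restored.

[56, 43, 39, 21, 33, 26, 13, 17, 6, 5]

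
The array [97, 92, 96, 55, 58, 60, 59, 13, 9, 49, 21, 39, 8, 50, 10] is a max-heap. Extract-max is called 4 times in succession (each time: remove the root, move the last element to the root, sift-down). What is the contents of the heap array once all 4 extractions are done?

extract-max #1 returns 97:
  remove root 97; move last element 10 to root → [10, 92, 96, 55, 58, 60, 59, 13, 9, 49, 21, 39, 8, 50]
  10 vs larger child 96 at index 2, swap → [96, 92, 10, 55, 58, 60, 59, 13, 9, 49, 21, 39, 8, 50]
  10 vs larger child 60 at index 5, swap → [96, 92, 60, 55, 58, 10, 59, 13, 9, 49, 21, 39, 8, 50]
  10 vs larger child 39 at index 11, swap → [96, 92, 60, 55, 58, 39, 59, 13, 9, 49, 21, 10, 8, 50]
extract-max #2 returns 96:
  remove root 96; move last element 50 to root → [50, 92, 60, 55, 58, 39, 59, 13, 9, 49, 21, 10, 8]
  50 vs larger child 92 at index 1, swap → [92, 50, 60, 55, 58, 39, 59, 13, 9, 49, 21, 10, 8]
  50 vs larger child 58 at index 4, swap → [92, 58, 60, 55, 50, 39, 59, 13, 9, 49, 21, 10, 8]
extract-max #3 returns 92:
  remove root 92; move last element 8 to root → [8, 58, 60, 55, 50, 39, 59, 13, 9, 49, 21, 10]
  8 vs larger child 60 at index 2, swap → [60, 58, 8, 55, 50, 39, 59, 13, 9, 49, 21, 10]
  8 vs larger child 59 at index 6, swap → [60, 58, 59, 55, 50, 39, 8, 13, 9, 49, 21, 10]
extract-max #4 returns 60:
  remove root 60; move last element 10 to root → [10, 58, 59, 55, 50, 39, 8, 13, 9, 49, 21]
  10 vs larger child 59 at index 2, swap → [59, 58, 10, 55, 50, 39, 8, 13, 9, 49, 21]
  10 vs larger child 39 at index 5, swap → [59, 58, 39, 55, 50, 10, 8, 13, 9, 49, 21]

[59, 58, 39, 55, 50, 10, 8, 13, 9, 49, 21]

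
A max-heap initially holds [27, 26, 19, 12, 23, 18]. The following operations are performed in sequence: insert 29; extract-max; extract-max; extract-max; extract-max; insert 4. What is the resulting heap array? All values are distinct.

[19, 18, 12, 4]

insert 29:
  append 29 at index 6 → [27, 26, 19, 12, 23, 18, 29]
  29 > parent 19 at index 2, swap → [27, 26, 29, 12, 23, 18, 19]
  29 > parent 27 at index 0, swap → [29, 26, 27, 12, 23, 18, 19]
extract-max → returns 29:
  remove root 29; move last element 19 to root → [19, 26, 27, 12, 23, 18]
  19 vs larger child 27 at index 2, swap → [27, 26, 19, 12, 23, 18]
extract-max → returns 27:
  remove root 27; move last element 18 to root → [18, 26, 19, 12, 23]
  18 vs larger child 26 at index 1, swap → [26, 18, 19, 12, 23]
  18 vs larger child 23 at index 4, swap → [26, 23, 19, 12, 18]
extract-max → returns 26:
  remove root 26; move last element 18 to root → [18, 23, 19, 12]
  18 vs larger child 23 at index 1, swap → [23, 18, 19, 12]
extract-max → returns 23:
  remove root 23; move last element 12 to root → [12, 18, 19]
  12 vs larger child 19 at index 2, swap → [19, 18, 12]
insert 4:
  append 4 at index 3 → [19, 18, 12, 4] (no swap needed)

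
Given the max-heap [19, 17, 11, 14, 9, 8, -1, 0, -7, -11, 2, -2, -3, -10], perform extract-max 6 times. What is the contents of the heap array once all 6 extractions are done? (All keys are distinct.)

[2, 0, -1, -7, -3, -2, -11, -10]

extract-max #1 returns 19:
  remove root 19; move last element -10 to root → [-10, 17, 11, 14, 9, 8, -1, 0, -7, -11, 2, -2, -3]
  -10 vs larger child 17 at index 1, swap → [17, -10, 11, 14, 9, 8, -1, 0, -7, -11, 2, -2, -3]
  -10 vs larger child 14 at index 3, swap → [17, 14, 11, -10, 9, 8, -1, 0, -7, -11, 2, -2, -3]
  -10 vs larger child 0 at index 7, swap → [17, 14, 11, 0, 9, 8, -1, -10, -7, -11, 2, -2, -3]
extract-max #2 returns 17:
  remove root 17; move last element -3 to root → [-3, 14, 11, 0, 9, 8, -1, -10, -7, -11, 2, -2]
  -3 vs larger child 14 at index 1, swap → [14, -3, 11, 0, 9, 8, -1, -10, -7, -11, 2, -2]
  -3 vs larger child 9 at index 4, swap → [14, 9, 11, 0, -3, 8, -1, -10, -7, -11, 2, -2]
  -3 vs larger child 2 at index 10, swap → [14, 9, 11, 0, 2, 8, -1, -10, -7, -11, -3, -2]
extract-max #3 returns 14:
  remove root 14; move last element -2 to root → [-2, 9, 11, 0, 2, 8, -1, -10, -7, -11, -3]
  -2 vs larger child 11 at index 2, swap → [11, 9, -2, 0, 2, 8, -1, -10, -7, -11, -3]
  -2 vs larger child 8 at index 5, swap → [11, 9, 8, 0, 2, -2, -1, -10, -7, -11, -3]
extract-max #4 returns 11:
  remove root 11; move last element -3 to root → [-3, 9, 8, 0, 2, -2, -1, -10, -7, -11]
  -3 vs larger child 9 at index 1, swap → [9, -3, 8, 0, 2, -2, -1, -10, -7, -11]
  -3 vs larger child 2 at index 4, swap → [9, 2, 8, 0, -3, -2, -1, -10, -7, -11]
extract-max #5 returns 9:
  remove root 9; move last element -11 to root → [-11, 2, 8, 0, -3, -2, -1, -10, -7]
  -11 vs larger child 8 at index 2, swap → [8, 2, -11, 0, -3, -2, -1, -10, -7]
  -11 vs larger child -1 at index 6, swap → [8, 2, -1, 0, -3, -2, -11, -10, -7]
extract-max #6 returns 8:
  remove root 8; move last element -7 to root → [-7, 2, -1, 0, -3, -2, -11, -10]
  -7 vs larger child 2 at index 1, swap → [2, -7, -1, 0, -3, -2, -11, -10]
  -7 vs larger child 0 at index 3, swap → [2, 0, -1, -7, -3, -2, -11, -10]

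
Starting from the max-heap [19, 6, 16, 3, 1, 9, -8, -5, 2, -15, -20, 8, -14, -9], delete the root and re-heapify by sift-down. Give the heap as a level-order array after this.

[16, 6, 9, 3, 1, 8, -8, -5, 2, -15, -20, -9, -14]

remove root 19; move last element -9 to root → [-9, 6, 16, 3, 1, 9, -8, -5, 2, -15, -20, 8, -14]
-9 vs larger child 16 at index 2, swap → [16, 6, -9, 3, 1, 9, -8, -5, 2, -15, -20, 8, -14]
-9 vs larger child 9 at index 5, swap → [16, 6, 9, 3, 1, -9, -8, -5, 2, -15, -20, 8, -14]
-9 vs larger child 8 at index 11, swap → [16, 6, 9, 3, 1, 8, -8, -5, 2, -15, -20, -9, -14]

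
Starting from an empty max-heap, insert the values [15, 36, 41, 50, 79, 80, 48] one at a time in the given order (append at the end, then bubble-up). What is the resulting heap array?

[80, 50, 79, 15, 41, 36, 48]

Insert 15:
  append 15 at index 0 → [15] (no swap needed)
Insert 36:
  append 36 at index 1 → [15, 36]
  36 > parent 15 at index 0, swap → [36, 15]
Insert 41:
  append 41 at index 2 → [36, 15, 41]
  41 > parent 36 at index 0, swap → [41, 15, 36]
Insert 50:
  append 50 at index 3 → [41, 15, 36, 50]
  50 > parent 15 at index 1, swap → [41, 50, 36, 15]
  50 > parent 41 at index 0, swap → [50, 41, 36, 15]
Insert 79:
  append 79 at index 4 → [50, 41, 36, 15, 79]
  79 > parent 41 at index 1, swap → [50, 79, 36, 15, 41]
  79 > parent 50 at index 0, swap → [79, 50, 36, 15, 41]
Insert 80:
  append 80 at index 5 → [79, 50, 36, 15, 41, 80]
  80 > parent 36 at index 2, swap → [79, 50, 80, 15, 41, 36]
  80 > parent 79 at index 0, swap → [80, 50, 79, 15, 41, 36]
Insert 48:
  append 48 at index 6 → [80, 50, 79, 15, 41, 36, 48] (no swap needed)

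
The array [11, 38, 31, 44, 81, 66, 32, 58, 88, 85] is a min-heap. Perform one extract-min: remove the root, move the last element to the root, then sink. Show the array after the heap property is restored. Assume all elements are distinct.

remove root 11; move last element 85 to root → [85, 38, 31, 44, 81, 66, 32, 58, 88]
85 vs smaller child 31 at index 2, swap → [31, 38, 85, 44, 81, 66, 32, 58, 88]
85 vs smaller child 32 at index 6, swap → [31, 38, 32, 44, 81, 66, 85, 58, 88]

[31, 38, 32, 44, 81, 66, 85, 58, 88]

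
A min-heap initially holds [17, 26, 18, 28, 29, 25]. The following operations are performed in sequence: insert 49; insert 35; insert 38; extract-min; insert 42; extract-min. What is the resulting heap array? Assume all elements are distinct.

insert 49:
  append 49 at index 6 → [17, 26, 18, 28, 29, 25, 49] (no swap needed)
insert 35:
  append 35 at index 7 → [17, 26, 18, 28, 29, 25, 49, 35] (no swap needed)
insert 38:
  append 38 at index 8 → [17, 26, 18, 28, 29, 25, 49, 35, 38] (no swap needed)
extract-min → returns 17:
  remove root 17; move last element 38 to root → [38, 26, 18, 28, 29, 25, 49, 35]
  38 vs smaller child 18 at index 2, swap → [18, 26, 38, 28, 29, 25, 49, 35]
  38 vs smaller child 25 at index 5, swap → [18, 26, 25, 28, 29, 38, 49, 35]
insert 42:
  append 42 at index 8 → [18, 26, 25, 28, 29, 38, 49, 35, 42] (no swap needed)
extract-min → returns 18:
  remove root 18; move last element 42 to root → [42, 26, 25, 28, 29, 38, 49, 35]
  42 vs smaller child 25 at index 2, swap → [25, 26, 42, 28, 29, 38, 49, 35]
  42 vs smaller child 38 at index 5, swap → [25, 26, 38, 28, 29, 42, 49, 35]

[25, 26, 38, 28, 29, 42, 49, 35]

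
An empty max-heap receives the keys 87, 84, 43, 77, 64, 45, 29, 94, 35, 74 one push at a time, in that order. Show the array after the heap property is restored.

Insert 87:
  append 87 at index 0 → [87] (no swap needed)
Insert 84:
  append 84 at index 1 → [87, 84] (no swap needed)
Insert 43:
  append 43 at index 2 → [87, 84, 43] (no swap needed)
Insert 77:
  append 77 at index 3 → [87, 84, 43, 77] (no swap needed)
Insert 64:
  append 64 at index 4 → [87, 84, 43, 77, 64] (no swap needed)
Insert 45:
  append 45 at index 5 → [87, 84, 43, 77, 64, 45]
  45 > parent 43 at index 2, swap → [87, 84, 45, 77, 64, 43]
Insert 29:
  append 29 at index 6 → [87, 84, 45, 77, 64, 43, 29] (no swap needed)
Insert 94:
  append 94 at index 7 → [87, 84, 45, 77, 64, 43, 29, 94]
  94 > parent 77 at index 3, swap → [87, 84, 45, 94, 64, 43, 29, 77]
  94 > parent 84 at index 1, swap → [87, 94, 45, 84, 64, 43, 29, 77]
  94 > parent 87 at index 0, swap → [94, 87, 45, 84, 64, 43, 29, 77]
Insert 35:
  append 35 at index 8 → [94, 87, 45, 84, 64, 43, 29, 77, 35] (no swap needed)
Insert 74:
  append 74 at index 9 → [94, 87, 45, 84, 64, 43, 29, 77, 35, 74]
  74 > parent 64 at index 4, swap → [94, 87, 45, 84, 74, 43, 29, 77, 35, 64]

[94, 87, 45, 84, 74, 43, 29, 77, 35, 64]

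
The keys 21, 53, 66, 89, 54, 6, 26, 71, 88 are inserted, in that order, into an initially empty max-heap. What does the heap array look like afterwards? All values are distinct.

[89, 88, 53, 71, 54, 6, 26, 21, 66]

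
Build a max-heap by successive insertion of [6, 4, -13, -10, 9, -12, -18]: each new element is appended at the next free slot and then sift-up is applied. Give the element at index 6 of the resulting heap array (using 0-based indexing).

-18

Insert 6:
  append 6 at index 0 → [6] (no swap needed)
Insert 4:
  append 4 at index 1 → [6, 4] (no swap needed)
Insert -13:
  append -13 at index 2 → [6, 4, -13] (no swap needed)
Insert -10:
  append -10 at index 3 → [6, 4, -13, -10] (no swap needed)
Insert 9:
  append 9 at index 4 → [6, 4, -13, -10, 9]
  9 > parent 4 at index 1, swap → [6, 9, -13, -10, 4]
  9 > parent 6 at index 0, swap → [9, 6, -13, -10, 4]
Insert -12:
  append -12 at index 5 → [9, 6, -13, -10, 4, -12]
  -12 > parent -13 at index 2, swap → [9, 6, -12, -10, 4, -13]
Insert -18:
  append -18 at index 6 → [9, 6, -12, -10, 4, -13, -18] (no swap needed)
resulting array: [9, 6, -12, -10, 4, -13, -18]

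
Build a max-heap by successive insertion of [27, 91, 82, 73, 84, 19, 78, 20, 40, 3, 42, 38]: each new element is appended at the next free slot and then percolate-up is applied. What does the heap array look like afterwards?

Insert 27:
  append 27 at index 0 → [27] (no swap needed)
Insert 91:
  append 91 at index 1 → [27, 91]
  91 > parent 27 at index 0, swap → [91, 27]
Insert 82:
  append 82 at index 2 → [91, 27, 82] (no swap needed)
Insert 73:
  append 73 at index 3 → [91, 27, 82, 73]
  73 > parent 27 at index 1, swap → [91, 73, 82, 27]
Insert 84:
  append 84 at index 4 → [91, 73, 82, 27, 84]
  84 > parent 73 at index 1, swap → [91, 84, 82, 27, 73]
Insert 19:
  append 19 at index 5 → [91, 84, 82, 27, 73, 19] (no swap needed)
Insert 78:
  append 78 at index 6 → [91, 84, 82, 27, 73, 19, 78] (no swap needed)
Insert 20:
  append 20 at index 7 → [91, 84, 82, 27, 73, 19, 78, 20] (no swap needed)
Insert 40:
  append 40 at index 8 → [91, 84, 82, 27, 73, 19, 78, 20, 40]
  40 > parent 27 at index 3, swap → [91, 84, 82, 40, 73, 19, 78, 20, 27]
Insert 3:
  append 3 at index 9 → [91, 84, 82, 40, 73, 19, 78, 20, 27, 3] (no swap needed)
Insert 42:
  append 42 at index 10 → [91, 84, 82, 40, 73, 19, 78, 20, 27, 3, 42] (no swap needed)
Insert 38:
  append 38 at index 11 → [91, 84, 82, 40, 73, 19, 78, 20, 27, 3, 42, 38]
  38 > parent 19 at index 5, swap → [91, 84, 82, 40, 73, 38, 78, 20, 27, 3, 42, 19]

[91, 84, 82, 40, 73, 38, 78, 20, 27, 3, 42, 19]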